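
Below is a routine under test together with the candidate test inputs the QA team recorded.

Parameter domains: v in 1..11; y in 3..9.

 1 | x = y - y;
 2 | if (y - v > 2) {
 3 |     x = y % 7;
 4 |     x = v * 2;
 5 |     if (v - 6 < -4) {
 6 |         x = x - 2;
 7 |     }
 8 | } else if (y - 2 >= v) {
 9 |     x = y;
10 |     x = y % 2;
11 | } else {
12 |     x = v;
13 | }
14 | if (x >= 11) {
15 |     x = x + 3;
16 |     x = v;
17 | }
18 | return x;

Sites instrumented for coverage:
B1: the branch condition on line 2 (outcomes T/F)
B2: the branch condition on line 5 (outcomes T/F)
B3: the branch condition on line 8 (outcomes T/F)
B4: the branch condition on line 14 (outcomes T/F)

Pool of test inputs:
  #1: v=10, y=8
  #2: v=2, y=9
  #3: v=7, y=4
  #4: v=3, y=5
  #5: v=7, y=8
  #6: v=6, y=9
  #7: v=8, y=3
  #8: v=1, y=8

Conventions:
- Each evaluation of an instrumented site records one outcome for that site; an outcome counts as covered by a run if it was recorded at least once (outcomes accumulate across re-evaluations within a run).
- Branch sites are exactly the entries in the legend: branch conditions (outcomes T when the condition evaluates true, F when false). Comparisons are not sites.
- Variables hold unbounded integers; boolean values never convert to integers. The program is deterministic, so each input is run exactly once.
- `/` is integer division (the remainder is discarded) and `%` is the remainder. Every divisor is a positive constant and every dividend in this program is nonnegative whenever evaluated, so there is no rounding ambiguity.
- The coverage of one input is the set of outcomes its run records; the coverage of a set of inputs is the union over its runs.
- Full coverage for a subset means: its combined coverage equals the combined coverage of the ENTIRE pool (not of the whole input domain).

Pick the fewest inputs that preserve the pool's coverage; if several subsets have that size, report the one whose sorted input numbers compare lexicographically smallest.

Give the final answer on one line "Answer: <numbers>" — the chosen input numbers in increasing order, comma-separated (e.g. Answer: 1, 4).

#1 (v=10, y=8) -> B1->F, B3->F, B4->F; covered: B1=F, B3=F, B4=F
#2 (v=2, y=9) -> B1->T, B2->F, B4->F; covered: B1=T, B2=F, B4=F
#3 (v=7, y=4) -> B1->F, B3->F, B4->F; covered: B1=F, B3=F, B4=F
#4 (v=3, y=5) -> B1->F, B3->T, B4->F; covered: B1=F, B3=T, B4=F
#5 (v=7, y=8) -> B1->F, B3->F, B4->F; covered: B1=F, B3=F, B4=F
#6 (v=6, y=9) -> B1->T, B2->F, B4->T; covered: B1=T, B2=F, B4=T
#7 (v=8, y=3) -> B1->F, B3->F, B4->F; covered: B1=F, B3=F, B4=F
#8 (v=1, y=8) -> B1->T, B2->T, B4->F; covered: B1=T, B2=T, B4=F
union over all inputs: B1=T, B1=F, B2=T, B2=F, B3=T, B3=F, B4=T, B4=F (8 outcomes)
no size-1 subset reaches all 8 outcomes (best union: 3/8)
no size-2 subset reaches all 8 outcomes (best union: 6/8)
no size-3 subset reaches all 8 outcomes (best union: 7/8)
at size 4, {1, 4, 6, 8} reaches all 8 outcomes; every lexicographically earlier size-4 subset fails

Answer: 1, 4, 6, 8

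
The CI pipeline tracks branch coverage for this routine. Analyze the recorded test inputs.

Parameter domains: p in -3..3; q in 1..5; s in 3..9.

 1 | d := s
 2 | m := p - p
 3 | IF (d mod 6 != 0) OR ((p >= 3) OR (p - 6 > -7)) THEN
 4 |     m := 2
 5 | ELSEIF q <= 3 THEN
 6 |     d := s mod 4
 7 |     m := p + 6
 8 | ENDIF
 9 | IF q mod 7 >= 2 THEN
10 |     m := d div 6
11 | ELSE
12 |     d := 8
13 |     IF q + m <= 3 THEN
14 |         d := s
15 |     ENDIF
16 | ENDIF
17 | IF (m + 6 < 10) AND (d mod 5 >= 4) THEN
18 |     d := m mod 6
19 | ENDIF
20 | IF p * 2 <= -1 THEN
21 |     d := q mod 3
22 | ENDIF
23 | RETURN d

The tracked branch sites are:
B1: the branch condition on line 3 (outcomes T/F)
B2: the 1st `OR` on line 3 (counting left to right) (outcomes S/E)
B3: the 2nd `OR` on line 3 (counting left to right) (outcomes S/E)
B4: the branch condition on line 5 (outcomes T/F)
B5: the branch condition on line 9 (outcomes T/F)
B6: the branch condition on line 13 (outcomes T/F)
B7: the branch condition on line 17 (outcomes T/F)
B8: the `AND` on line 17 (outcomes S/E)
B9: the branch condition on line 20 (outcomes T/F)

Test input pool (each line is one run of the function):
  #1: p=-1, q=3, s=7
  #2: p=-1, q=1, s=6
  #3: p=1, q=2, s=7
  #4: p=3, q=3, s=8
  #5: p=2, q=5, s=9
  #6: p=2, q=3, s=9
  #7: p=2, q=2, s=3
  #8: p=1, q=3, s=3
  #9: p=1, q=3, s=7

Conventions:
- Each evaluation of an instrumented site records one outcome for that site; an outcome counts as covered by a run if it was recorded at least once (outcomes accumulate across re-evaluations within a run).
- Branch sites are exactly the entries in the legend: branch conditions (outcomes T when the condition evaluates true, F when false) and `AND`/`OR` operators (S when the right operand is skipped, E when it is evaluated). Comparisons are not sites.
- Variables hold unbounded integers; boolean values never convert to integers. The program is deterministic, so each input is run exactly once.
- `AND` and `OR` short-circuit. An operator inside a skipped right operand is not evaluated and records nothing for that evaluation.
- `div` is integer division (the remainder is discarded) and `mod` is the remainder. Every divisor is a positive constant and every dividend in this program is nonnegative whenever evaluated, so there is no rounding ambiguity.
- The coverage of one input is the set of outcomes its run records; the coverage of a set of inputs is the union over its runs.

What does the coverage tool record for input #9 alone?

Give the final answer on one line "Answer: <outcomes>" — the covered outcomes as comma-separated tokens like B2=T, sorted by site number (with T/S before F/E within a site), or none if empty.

Simulating input #9 (p=1, q=3, s=7) step by step:
  B2->S, B1->T, B5->T, B8->E, B7->F, B9->F
as a set, this run covers: B1=T, B2=S, B5=T, B7=F, B8=E, B9=F

Answer: B1=T, B2=S, B5=T, B7=F, B8=E, B9=F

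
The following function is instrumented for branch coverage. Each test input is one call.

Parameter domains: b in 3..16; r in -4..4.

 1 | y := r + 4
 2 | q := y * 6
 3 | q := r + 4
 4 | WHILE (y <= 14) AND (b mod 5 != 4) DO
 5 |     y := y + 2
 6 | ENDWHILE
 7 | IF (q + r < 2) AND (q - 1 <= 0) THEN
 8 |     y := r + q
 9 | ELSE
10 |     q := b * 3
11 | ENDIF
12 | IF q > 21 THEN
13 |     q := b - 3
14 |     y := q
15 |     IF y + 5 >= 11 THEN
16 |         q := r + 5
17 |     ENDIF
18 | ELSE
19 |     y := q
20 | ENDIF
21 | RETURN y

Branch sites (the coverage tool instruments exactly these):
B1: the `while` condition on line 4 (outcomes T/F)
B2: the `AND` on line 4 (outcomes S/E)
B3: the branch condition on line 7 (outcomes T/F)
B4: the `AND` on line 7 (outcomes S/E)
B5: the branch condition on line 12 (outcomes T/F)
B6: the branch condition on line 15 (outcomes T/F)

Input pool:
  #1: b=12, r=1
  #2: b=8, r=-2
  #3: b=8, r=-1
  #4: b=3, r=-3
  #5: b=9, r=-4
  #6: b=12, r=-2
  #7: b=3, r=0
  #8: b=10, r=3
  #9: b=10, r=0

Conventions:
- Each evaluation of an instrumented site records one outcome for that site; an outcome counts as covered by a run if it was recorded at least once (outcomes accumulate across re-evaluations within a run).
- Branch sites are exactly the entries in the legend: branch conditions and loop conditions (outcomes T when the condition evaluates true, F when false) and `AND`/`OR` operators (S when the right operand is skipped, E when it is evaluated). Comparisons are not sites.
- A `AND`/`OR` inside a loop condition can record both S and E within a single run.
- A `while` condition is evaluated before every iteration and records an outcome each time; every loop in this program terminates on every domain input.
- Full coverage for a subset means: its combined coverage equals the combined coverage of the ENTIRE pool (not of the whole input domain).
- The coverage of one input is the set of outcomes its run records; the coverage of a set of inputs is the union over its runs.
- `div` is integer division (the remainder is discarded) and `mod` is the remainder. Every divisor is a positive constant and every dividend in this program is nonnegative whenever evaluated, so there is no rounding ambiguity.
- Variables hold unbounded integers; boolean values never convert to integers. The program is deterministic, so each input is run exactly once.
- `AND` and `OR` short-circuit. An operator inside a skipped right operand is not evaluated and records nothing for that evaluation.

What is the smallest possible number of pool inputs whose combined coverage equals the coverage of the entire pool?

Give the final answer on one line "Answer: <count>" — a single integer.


test 1 (b=12, r=1) hits B1=T, B1=F, B2=S, B2=E, B3=F, B4=S, B5=T, B6=T
test 2 (b=8, r=-2) hits B1=T, B1=F, B2=S, B2=E, B3=F, B4=E, B5=T, B6=F
test 3 (b=8, r=-1) hits B1=T, B1=F, B2=S, B2=E, B3=F, B4=S, B5=T, B6=F
test 4 (b=3, r=-3) hits B1=T, B1=F, B2=S, B2=E, B3=T, B4=E, B5=F
test 5 (b=9, r=-4) hits B1=F, B2=E, B3=T, B4=E, B5=F
test 6 (b=12, r=-2) hits B1=T, B1=F, B2=S, B2=E, B3=F, B4=E, B5=T, B6=T
test 7 (b=3, r=0) hits B1=T, B1=F, B2=S, B2=E, B3=F, B4=S, B5=F
test 8 (b=10, r=3) hits B1=T, B1=F, B2=S, B2=E, B3=F, B4=S, B5=T, B6=T
test 9 (b=10, r=0) hits B1=T, B1=F, B2=S, B2=E, B3=F, B4=S, B5=T, B6=T
together the pool reaches 12 outcomes: B1=T, B1=F, B2=S, B2=E, B3=T, B3=F, B4=S, B4=E, B5=T, B5=F, B6=T, B6=F
no size-1 subset reaches all 12 outcomes (best union: 8/12)
no size-2 subset reaches all 12 outcomes (best union: 11/12)
size 3: inputs {1, 2, 4} cover all 12 outcomes, and no lexicographically smaller subset of this size does
Answer: 3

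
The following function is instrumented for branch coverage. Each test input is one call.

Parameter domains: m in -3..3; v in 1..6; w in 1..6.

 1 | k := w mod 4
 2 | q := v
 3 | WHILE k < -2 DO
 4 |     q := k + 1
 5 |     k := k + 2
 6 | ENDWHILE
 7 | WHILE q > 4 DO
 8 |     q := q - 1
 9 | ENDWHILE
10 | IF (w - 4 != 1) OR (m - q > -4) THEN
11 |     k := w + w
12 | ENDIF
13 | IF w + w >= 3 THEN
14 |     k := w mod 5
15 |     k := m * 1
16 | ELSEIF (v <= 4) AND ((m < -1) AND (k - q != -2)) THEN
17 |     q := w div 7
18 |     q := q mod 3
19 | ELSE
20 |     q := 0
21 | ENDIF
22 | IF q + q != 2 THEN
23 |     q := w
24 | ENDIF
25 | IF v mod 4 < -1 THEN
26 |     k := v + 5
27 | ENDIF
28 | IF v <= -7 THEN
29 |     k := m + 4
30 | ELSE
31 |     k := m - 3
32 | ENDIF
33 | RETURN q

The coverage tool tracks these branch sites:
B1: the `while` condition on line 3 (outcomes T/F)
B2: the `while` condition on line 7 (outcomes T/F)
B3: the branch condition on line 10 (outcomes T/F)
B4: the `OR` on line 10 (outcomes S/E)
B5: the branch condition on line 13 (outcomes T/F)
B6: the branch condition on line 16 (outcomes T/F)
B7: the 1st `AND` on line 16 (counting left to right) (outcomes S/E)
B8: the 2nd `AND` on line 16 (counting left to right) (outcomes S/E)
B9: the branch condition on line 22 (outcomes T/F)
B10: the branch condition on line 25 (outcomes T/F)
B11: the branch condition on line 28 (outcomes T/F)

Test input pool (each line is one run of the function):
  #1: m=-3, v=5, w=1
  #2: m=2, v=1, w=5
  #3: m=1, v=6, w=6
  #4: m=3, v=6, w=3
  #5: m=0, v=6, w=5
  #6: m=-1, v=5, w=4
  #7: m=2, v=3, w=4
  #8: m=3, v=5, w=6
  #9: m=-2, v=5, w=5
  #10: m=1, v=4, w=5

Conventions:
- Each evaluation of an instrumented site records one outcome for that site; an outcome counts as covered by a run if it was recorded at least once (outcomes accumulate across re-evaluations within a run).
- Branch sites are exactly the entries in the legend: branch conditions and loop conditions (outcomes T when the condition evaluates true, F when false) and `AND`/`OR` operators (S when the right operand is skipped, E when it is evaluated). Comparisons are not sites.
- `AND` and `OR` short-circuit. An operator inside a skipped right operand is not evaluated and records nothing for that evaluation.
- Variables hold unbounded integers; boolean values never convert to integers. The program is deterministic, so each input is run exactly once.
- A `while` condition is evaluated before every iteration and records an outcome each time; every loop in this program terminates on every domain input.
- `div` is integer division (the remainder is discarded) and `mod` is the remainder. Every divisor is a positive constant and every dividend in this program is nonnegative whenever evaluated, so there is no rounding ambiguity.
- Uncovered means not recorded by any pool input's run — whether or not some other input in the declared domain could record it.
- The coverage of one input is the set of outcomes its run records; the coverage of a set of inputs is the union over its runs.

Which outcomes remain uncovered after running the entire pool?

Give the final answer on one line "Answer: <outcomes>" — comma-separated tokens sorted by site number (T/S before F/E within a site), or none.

input #1, m=-3, v=5, w=1: outcomes B1=F, B2=T, B2=F, B3=T, B4=S, B5=F, B6=F, B7=S, B9=T, B10=F, B11=F
input #2, m=2, v=1, w=5: outcomes B1=F, B2=F, B3=T, B4=E, B5=T, B9=F, B10=F, B11=F
input #3, m=1, v=6, w=6: outcomes B1=F, B2=T, B2=F, B3=T, B4=S, B5=T, B9=T, B10=F, B11=F
input #4, m=3, v=6, w=3: outcomes B1=F, B2=T, B2=F, B3=T, B4=S, B5=T, B9=T, B10=F, B11=F
input #5, m=0, v=6, w=5: outcomes B1=F, B2=T, B2=F, B3=F, B4=E, B5=T, B9=T, B10=F, B11=F
input #6, m=-1, v=5, w=4: outcomes B1=F, B2=T, B2=F, B3=T, B4=S, B5=T, B9=T, B10=F, B11=F
input #7, m=2, v=3, w=4: outcomes B1=F, B2=F, B3=T, B4=S, B5=T, B9=T, B10=F, B11=F
input #8, m=3, v=5, w=6: outcomes B1=F, B2=T, B2=F, B3=T, B4=S, B5=T, B9=T, B10=F, B11=F
input #9, m=-2, v=5, w=5: outcomes B1=F, B2=T, B2=F, B3=F, B4=E, B5=T, B9=T, B10=F, B11=F
input #10, m=1, v=4, w=5: outcomes B1=F, B2=F, B3=T, B4=E, B5=T, B9=T, B10=F, B11=F
union over the pool: B1=F, B2=T, B2=F, B3=T, B3=F, B4=S, B4=E, B5=T, B5=F, B6=F, B7=S, B9=T, B9=F, B10=F, B11=F
uncovered (7 of 22): B1=T, B6=T, B7=E, B8=S, B8=E, B10=T, B11=T

Answer: B1=T, B6=T, B7=E, B8=S, B8=E, B10=T, B11=T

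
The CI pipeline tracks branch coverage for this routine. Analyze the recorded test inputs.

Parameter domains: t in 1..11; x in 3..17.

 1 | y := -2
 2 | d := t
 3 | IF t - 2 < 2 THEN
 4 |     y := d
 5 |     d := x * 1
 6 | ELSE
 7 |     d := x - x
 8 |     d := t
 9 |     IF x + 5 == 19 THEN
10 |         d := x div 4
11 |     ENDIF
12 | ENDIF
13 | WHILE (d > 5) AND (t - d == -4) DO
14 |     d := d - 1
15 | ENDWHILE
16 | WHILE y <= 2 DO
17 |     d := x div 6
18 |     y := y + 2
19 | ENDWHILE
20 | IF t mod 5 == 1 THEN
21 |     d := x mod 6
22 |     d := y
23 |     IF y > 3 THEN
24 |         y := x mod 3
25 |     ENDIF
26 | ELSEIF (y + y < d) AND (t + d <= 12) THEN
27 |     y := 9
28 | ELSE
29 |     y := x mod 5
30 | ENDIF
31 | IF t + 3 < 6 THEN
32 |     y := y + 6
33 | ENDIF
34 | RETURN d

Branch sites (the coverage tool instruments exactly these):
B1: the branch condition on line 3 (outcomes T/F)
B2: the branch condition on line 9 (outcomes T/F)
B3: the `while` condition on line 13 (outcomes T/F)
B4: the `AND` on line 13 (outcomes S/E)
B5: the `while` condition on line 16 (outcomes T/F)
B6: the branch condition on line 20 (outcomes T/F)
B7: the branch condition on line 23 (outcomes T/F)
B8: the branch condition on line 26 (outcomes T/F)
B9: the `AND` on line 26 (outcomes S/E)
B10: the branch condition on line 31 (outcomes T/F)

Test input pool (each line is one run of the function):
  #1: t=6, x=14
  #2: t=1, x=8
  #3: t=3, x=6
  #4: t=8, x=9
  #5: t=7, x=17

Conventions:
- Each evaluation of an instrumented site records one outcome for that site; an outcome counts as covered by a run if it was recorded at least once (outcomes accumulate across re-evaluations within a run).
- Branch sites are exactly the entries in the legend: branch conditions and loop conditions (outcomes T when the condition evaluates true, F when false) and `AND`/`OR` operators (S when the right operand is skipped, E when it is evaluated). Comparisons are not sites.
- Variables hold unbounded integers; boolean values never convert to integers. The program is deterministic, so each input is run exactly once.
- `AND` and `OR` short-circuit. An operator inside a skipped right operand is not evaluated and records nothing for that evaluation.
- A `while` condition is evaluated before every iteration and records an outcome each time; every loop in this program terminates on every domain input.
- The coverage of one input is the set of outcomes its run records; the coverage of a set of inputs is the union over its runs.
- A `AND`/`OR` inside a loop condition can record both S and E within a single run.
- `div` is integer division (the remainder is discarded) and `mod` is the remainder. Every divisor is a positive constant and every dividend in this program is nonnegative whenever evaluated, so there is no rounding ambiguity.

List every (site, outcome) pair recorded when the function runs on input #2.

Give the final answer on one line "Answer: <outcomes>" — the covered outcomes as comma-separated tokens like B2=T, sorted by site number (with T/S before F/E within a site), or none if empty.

Running input #2 (t=1, x=8), event by event:
  B1->T, B4->E, B3->F, B5->T, B5->F, B6->T, B7->F, B10->T
distinct outcomes covered: B1=T, B3=F, B4=E, B5=T, B5=F, B6=T, B7=F, B10=T

Answer: B1=T, B3=F, B4=E, B5=T, B5=F, B6=T, B7=F, B10=T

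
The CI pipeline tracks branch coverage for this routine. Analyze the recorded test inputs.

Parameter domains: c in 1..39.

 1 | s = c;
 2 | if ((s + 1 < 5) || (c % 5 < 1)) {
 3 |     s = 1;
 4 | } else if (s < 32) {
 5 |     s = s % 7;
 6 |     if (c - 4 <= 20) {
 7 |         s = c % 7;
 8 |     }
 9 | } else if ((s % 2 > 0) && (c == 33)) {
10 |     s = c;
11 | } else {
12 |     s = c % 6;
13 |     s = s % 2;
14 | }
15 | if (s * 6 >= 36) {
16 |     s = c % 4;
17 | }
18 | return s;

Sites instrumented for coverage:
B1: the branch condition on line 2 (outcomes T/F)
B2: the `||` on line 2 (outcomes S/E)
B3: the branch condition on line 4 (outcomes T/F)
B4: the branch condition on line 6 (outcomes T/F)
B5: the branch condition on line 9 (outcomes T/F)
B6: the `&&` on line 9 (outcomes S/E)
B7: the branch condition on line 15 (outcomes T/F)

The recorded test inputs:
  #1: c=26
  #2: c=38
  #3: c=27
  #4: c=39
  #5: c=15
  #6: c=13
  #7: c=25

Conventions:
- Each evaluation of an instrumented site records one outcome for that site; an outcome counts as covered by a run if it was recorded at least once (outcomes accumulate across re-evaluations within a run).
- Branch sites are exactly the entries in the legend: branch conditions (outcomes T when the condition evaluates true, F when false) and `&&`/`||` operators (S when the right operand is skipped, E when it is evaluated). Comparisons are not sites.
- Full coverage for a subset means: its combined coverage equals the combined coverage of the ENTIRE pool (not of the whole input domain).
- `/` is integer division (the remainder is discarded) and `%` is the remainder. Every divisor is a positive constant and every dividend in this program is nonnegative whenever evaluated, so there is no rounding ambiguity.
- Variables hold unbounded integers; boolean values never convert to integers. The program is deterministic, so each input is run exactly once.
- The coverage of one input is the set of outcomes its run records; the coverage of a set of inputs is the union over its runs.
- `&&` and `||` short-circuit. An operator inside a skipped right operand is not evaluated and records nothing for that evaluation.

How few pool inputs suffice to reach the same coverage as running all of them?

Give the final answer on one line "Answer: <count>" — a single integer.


input #1, c=26: outcomes B1=F, B2=E, B3=T, B4=F, B7=F
input #2, c=38: outcomes B1=F, B2=E, B3=F, B5=F, B6=S, B7=F
input #3, c=27: outcomes B1=F, B2=E, B3=T, B4=F, B7=T
input #4, c=39: outcomes B1=F, B2=E, B3=F, B5=F, B6=E, B7=F
input #5, c=15: outcomes B1=T, B2=E, B7=F
input #6, c=13: outcomes B1=F, B2=E, B3=T, B4=T, B7=T
input #7, c=25: outcomes B1=T, B2=E, B7=F
together the pool reaches 12 outcomes: B1=T, B1=F, B2=E, B3=T, B3=F, B4=T, B4=F, B5=F, B6=S, B6=E, B7=T, B7=F
checked all size-1 subsets: none covers 12 outcomes (max 6/12)
checked all size-2 subsets: none covers 12 outcomes (max 9/12)
checked all size-3 subsets: none covers 12 outcomes (max 10/12)
checked all size-4 subsets: none covers 12 outcomes (max 11/12)
size 5: inputs {1, 2, 4, 5, 6} cover all 12 outcomes, and no lexicographically smaller subset of this size does
Answer: 5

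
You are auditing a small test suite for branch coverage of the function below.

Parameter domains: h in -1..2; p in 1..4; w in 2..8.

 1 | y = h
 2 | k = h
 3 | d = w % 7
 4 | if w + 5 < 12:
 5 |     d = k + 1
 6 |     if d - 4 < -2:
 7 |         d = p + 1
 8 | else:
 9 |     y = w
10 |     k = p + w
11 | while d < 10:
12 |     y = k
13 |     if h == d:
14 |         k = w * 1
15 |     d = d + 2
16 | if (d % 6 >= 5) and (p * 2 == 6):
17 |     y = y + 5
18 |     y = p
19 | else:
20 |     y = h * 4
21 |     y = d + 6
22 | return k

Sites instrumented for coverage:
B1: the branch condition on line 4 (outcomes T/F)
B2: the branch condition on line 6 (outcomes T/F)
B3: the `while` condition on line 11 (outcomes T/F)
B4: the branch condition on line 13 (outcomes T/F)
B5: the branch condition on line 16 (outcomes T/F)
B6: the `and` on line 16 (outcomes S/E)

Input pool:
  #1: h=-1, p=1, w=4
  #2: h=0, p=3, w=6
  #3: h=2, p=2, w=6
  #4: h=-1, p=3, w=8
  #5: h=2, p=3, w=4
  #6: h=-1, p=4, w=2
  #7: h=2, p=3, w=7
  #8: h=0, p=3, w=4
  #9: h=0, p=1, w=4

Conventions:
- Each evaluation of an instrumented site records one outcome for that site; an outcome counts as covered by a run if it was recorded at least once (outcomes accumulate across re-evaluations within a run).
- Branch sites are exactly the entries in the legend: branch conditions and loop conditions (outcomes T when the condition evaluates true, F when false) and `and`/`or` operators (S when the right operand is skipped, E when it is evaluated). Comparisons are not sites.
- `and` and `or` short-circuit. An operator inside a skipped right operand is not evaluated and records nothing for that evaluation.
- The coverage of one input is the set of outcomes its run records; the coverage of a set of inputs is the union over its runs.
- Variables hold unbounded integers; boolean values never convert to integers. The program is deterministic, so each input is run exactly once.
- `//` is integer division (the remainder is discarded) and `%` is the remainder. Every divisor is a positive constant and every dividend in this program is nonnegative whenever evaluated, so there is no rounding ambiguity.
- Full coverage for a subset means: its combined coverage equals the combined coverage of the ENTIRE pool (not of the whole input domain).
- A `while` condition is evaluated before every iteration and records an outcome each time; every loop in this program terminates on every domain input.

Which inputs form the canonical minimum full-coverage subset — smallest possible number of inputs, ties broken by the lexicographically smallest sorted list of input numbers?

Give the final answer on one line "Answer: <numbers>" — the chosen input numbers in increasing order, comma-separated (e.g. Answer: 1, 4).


#1 (h=-1, p=1, w=4) -> B1->T, B2->T, B3->T, B4->F, B3->T, B4->F, B3->T, B4->F, B3->T, B4->F, B3->F, B6->S, B5->F; covered: B1=T, B2=T, B3=T, B3=F, B4=F, B5=F, B6=S
#2 (h=0, p=3, w=6) -> B1->T, B2->T, B3->T, B4->F, B3->T, B4->F, B3->T, B4->F, B3->F, B6->S, B5->F; covered: B1=T, B2=T, B3=T, B3=F, B4=F, B5=F, B6=S
#3 (h=2, p=2, w=6) -> B1->T, B2->F, B3->T, B4->F, B3->T, B4->F, B3->T, B4->F, B3->T, B4->F, B3->F, B6->E, B5->F; covered: B1=T, B2=F, B3=T, B3=F, B4=F, B5=F, B6=E
#4 (h=-1, p=3, w=8) -> B1->F, B3->T, B4->F, B3->T, B4->F, B3->T, B4->F, B3->T, B4->F, B3->T, B4->F, B3->F, B6->E, B5->T; covered: B1=F, B3=T, B3=F, B4=F, B5=T, B6=E
#5 (h=2, p=3, w=4) -> B1->T, B2->F, B3->T, B4->F, B3->T, B4->F, B3->T, B4->F, B3->T, B4->F, B3->F, B6->E, B5->T; covered: B1=T, B2=F, B3=T, B3=F, B4=F, B5=T, B6=E
#6 (h=-1, p=4, w=2) -> B1->T, B2->T, B3->T, B4->F, B3->T, B4->F, B3->T, B4->F, B3->F, B6->E, B5->F; covered: B1=T, B2=T, B3=T, B3=F, B4=F, B5=F, B6=E
#7 (h=2, p=3, w=7) -> B1->F, B3->T, B4->F, B3->T, B4->T, B3->T, B4->F, B3->T, B4->F, B3->T, B4->F, B3->F, B6->S, B5->F; covered: B1=F, B3=T, B3=F, B4=T, B4=F, B5=F, B6=S
#8 (h=0, p=3, w=4) -> B1->T, B2->T, B3->T, B4->F, B3->T, B4->F, B3->T, B4->F, B3->F, B6->S, B5->F; covered: B1=T, B2=T, B3=T, B3=F, B4=F, B5=F, B6=S
#9 (h=0, p=1, w=4) -> B1->T, B2->T, B3->T, B4->F, B3->T, B4->F, B3->T, B4->F, B3->T, B4->F, B3->F, B6->S, B5->F; covered: B1=T, B2=T, B3=T, B3=F, B4=F, B5=F, B6=S
the full pool covers 12 outcomes: B1=T, B1=F, B2=T, B2=F, B3=T, B3=F, B4=T, B4=F, B5=T, B5=F, B6=S, B6=E
every size-1 subset falls short of the 12 outcomes (best: 7/12)
every size-2 subset falls short of the 12 outcomes (best: 11/12)
at size 3, {1, 5, 7} reaches all 12 outcomes; every lexicographically earlier size-3 subset fails
Answer: 1, 5, 7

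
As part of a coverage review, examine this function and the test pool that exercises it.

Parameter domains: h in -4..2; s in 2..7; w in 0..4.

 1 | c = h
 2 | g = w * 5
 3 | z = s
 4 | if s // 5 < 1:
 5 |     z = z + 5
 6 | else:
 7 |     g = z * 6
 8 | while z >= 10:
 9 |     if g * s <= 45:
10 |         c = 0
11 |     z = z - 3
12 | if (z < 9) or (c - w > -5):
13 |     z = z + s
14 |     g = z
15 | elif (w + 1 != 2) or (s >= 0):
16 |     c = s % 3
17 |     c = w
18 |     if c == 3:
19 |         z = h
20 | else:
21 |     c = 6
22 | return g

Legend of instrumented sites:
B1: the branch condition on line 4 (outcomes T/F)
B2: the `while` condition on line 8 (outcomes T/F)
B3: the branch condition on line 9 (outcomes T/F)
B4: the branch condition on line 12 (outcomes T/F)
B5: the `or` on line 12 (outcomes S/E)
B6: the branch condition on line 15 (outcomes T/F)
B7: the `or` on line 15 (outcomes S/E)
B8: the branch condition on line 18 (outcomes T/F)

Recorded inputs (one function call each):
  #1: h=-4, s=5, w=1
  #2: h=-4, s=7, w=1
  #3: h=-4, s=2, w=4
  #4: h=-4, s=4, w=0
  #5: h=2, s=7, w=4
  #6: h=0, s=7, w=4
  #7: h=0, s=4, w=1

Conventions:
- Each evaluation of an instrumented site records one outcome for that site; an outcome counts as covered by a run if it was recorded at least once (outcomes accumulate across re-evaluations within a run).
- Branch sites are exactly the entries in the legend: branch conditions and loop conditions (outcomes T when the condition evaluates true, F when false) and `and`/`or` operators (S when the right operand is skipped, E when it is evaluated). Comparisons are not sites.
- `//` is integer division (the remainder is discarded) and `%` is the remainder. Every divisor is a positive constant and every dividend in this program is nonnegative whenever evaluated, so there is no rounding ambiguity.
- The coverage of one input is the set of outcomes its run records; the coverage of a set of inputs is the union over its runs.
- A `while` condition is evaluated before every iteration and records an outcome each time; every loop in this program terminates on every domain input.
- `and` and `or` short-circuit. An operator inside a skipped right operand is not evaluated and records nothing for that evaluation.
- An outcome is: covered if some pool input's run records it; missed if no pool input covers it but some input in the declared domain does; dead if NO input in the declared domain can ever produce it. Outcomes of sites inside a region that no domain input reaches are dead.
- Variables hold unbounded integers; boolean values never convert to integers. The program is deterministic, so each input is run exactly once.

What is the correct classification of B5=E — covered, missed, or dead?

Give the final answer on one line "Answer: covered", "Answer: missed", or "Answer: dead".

B5=E is recorded by pool input(s) 4, 7 -> covered

Answer: covered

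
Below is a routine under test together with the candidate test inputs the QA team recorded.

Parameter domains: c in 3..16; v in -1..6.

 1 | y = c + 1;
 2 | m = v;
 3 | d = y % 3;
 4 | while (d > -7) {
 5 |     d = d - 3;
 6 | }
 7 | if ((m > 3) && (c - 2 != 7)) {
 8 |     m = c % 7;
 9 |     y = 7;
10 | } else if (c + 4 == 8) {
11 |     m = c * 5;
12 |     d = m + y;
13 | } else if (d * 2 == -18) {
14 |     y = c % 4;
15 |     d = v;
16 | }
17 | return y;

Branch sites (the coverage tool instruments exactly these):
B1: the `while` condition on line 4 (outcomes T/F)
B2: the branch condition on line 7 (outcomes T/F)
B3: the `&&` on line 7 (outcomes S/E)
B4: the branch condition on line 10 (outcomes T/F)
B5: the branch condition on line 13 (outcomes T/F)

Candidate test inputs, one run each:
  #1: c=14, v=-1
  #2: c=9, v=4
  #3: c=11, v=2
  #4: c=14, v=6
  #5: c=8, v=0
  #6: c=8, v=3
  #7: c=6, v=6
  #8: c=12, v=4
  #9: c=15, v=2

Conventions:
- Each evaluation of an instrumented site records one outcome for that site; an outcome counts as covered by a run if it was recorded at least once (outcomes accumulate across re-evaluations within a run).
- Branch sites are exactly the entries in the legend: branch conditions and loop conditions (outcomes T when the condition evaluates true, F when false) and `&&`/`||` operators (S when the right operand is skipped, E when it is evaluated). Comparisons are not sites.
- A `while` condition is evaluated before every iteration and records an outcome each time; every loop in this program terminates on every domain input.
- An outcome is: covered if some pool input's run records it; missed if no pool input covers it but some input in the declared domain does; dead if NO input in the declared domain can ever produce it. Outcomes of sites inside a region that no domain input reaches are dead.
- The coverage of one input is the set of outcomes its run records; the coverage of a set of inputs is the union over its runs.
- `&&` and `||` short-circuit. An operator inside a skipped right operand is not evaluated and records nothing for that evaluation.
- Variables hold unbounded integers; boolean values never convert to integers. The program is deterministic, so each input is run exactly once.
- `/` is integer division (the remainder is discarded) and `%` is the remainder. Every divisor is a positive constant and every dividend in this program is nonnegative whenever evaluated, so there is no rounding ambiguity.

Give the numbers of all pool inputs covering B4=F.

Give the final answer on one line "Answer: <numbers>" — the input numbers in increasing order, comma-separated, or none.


input #1 (c=14, v=-1): covers B4=F
input #2 (c=9, v=4): covers B4=F
input #3 (c=11, v=2): covers B4=F
input #4 (c=14, v=6): misses B4=F
input #5 (c=8, v=0): covers B4=F
input #6 (c=8, v=3): covers B4=F
input #7 (c=6, v=6): misses B4=F
input #8 (c=12, v=4): misses B4=F
input #9 (c=15, v=2): covers B4=F
Answer: 1, 2, 3, 5, 6, 9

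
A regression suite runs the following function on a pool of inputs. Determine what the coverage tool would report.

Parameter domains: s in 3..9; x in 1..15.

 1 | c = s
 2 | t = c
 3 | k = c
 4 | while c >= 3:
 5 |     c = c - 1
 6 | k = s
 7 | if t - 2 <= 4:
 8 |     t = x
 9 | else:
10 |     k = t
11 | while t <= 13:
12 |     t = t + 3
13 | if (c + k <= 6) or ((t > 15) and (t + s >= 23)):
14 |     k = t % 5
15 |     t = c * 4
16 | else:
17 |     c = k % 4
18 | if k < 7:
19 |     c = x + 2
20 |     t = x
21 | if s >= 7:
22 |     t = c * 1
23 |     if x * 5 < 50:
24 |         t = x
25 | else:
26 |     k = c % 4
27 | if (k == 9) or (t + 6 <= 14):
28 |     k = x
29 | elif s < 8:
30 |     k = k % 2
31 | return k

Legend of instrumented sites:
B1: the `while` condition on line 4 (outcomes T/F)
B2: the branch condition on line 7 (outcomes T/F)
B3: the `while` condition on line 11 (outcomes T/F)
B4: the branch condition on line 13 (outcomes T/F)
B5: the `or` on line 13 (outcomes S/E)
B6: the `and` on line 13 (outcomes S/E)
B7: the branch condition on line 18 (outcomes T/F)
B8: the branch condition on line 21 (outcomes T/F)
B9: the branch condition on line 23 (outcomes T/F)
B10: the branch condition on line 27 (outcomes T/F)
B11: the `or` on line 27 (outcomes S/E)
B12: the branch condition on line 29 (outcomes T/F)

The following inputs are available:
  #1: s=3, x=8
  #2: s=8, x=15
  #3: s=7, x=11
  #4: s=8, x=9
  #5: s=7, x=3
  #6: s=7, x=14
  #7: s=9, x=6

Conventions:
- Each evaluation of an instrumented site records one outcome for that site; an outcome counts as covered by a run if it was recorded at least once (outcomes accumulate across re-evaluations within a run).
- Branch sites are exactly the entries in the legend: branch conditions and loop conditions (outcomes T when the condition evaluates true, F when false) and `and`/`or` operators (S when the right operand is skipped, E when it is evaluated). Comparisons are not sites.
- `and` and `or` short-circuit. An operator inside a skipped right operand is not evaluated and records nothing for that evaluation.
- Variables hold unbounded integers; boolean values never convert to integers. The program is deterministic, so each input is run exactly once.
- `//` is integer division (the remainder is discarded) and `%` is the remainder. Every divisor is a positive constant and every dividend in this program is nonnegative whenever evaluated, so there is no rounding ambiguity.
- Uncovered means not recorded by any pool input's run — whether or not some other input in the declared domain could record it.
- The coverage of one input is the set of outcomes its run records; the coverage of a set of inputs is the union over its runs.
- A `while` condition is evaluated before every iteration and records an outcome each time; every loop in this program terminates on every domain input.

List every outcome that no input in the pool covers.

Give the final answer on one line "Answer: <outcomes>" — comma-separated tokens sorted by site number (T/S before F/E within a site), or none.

input #1 (s=3, x=8): covers B1=T, B1=F, B2=T, B3=T, B3=F, B4=T, B5=S, B7=T, B8=F, B10=T, B11=E
input #2 (s=8, x=15): covers B1=T, B1=F, B2=F, B3=T, B3=F, B4=F, B5=E, B6=S, B7=F, B8=T, B9=F, B10=T, B11=E
input #3 (s=7, x=11): covers B1=T, B1=F, B2=F, B3=T, B3=F, B4=T, B5=E, B6=E, B7=T, B8=T, B9=F, B10=F, B11=E, B12=T
input #4 (s=8, x=9): covers B1=T, B1=F, B2=F, B3=T, B3=F, B4=F, B5=E, B6=S, B7=F, B8=T, B9=T, B10=F, B11=E, B12=F
input #5 (s=7, x=3): covers B1=T, B1=F, B2=F, B3=T, B3=F, B4=T, B5=E, B6=E, B7=T, B8=T, B9=T, B10=T, B11=E
input #6 (s=7, x=14): covers B1=T, B1=F, B2=F, B3=T, B3=F, B4=T, B5=E, B6=E, B7=T, B8=T, B9=F, B10=F, B11=E, B12=T
input #7 (s=9, x=6): covers B1=T, B1=F, B2=F, B3=T, B3=F, B4=F, B5=E, B6=S, B7=F, B8=T, B9=T, B10=T, B11=S
union over the pool: B1=T, B1=F, B2=T, B2=F, B3=T, B3=F, B4=T, B4=F, B5=S, B5=E, B6=S, B6=E, B7=T, B7=F, B8=T, B8=F, B9=T, B9=F, B10=T, B10=F, B11=S, B11=E, B12=T, B12=F
uncovered (0 of 24): none

Answer: none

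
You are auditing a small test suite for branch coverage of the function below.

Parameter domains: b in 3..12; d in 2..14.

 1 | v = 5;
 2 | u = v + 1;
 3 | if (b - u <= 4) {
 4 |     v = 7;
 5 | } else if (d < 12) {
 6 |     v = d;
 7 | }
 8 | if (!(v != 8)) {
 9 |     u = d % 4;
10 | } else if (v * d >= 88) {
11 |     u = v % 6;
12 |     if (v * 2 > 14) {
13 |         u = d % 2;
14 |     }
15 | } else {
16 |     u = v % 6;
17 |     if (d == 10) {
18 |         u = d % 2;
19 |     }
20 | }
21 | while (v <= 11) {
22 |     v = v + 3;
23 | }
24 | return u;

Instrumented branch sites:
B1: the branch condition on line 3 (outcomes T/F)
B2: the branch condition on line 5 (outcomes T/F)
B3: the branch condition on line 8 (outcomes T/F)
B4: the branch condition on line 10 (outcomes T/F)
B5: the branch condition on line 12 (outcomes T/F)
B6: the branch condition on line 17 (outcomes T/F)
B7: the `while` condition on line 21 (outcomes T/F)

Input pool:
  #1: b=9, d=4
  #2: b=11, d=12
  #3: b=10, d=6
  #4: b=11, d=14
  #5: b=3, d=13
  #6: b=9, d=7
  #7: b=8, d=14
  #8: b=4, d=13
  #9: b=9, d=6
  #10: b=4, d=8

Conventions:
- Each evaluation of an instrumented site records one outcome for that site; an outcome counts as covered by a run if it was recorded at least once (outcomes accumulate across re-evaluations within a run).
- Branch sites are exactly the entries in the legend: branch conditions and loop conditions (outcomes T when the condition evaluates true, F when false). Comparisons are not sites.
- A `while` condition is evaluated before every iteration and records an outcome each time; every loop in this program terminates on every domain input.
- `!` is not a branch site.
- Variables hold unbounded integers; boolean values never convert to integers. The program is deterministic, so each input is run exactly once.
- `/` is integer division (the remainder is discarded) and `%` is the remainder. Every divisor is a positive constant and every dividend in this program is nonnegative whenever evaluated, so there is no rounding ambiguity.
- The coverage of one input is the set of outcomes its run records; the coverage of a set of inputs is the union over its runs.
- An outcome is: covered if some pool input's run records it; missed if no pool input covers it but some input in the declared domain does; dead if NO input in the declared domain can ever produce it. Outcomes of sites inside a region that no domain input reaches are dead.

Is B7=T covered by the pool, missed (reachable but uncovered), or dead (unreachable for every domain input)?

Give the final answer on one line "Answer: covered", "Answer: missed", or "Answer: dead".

B7=T is recorded by pool input(s) 1, 2, 3, 4, 5, 6, 7, 8, 9, 10 -> covered

Answer: covered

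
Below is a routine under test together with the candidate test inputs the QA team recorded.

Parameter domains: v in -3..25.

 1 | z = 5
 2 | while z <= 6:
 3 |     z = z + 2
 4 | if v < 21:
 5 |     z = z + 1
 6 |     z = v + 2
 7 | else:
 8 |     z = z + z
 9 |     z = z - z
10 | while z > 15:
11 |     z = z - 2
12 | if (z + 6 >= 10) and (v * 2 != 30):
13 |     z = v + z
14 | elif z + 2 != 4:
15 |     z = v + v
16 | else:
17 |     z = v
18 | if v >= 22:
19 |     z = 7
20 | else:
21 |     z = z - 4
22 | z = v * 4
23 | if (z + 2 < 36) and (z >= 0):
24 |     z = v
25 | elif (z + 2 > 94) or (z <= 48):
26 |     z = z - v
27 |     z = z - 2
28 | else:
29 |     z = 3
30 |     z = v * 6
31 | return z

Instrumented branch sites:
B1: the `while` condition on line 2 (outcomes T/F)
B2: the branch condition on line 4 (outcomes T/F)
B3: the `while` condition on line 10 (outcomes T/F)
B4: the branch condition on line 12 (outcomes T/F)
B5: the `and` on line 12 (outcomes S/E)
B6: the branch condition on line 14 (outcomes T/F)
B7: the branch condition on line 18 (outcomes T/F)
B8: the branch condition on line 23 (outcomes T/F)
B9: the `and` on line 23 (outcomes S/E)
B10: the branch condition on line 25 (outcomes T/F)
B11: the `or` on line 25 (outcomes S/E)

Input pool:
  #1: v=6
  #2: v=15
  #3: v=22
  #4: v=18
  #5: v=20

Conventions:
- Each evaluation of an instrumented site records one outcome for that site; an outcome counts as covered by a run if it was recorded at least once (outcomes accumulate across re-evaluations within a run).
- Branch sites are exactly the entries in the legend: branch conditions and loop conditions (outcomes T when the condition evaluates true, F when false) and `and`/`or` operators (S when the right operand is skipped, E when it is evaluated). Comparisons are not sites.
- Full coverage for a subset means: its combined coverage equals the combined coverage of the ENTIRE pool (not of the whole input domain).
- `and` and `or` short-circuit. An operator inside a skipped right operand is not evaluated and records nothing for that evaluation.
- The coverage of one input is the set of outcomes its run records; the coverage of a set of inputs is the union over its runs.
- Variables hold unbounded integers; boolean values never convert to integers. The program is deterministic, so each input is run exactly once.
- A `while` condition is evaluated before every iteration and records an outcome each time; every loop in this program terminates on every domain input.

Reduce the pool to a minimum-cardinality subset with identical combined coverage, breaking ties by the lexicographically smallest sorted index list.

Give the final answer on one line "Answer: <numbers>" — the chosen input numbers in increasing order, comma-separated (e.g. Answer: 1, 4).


#1 (v=6) -> B1->T, B1->F, B2->T, B3->F, B5->E, B4->T, B7->F, B9->E, B8->T; covered: B1=T, B1=F, B2=T, B3=F, B4=T, B5=E, B7=F, B8=T, B9=E
#2 (v=15) -> B1->T, B1->F, B2->T, B3->T, B3->F, B5->E, B4->F, B6->T, B7->F, B9->S, B8->F, B11->E, B10->F; covered: B1=T, B1=F, B2=T, B3=T, B3=F, B4=F, B5=E, B6=T, B7=F, B8=F, B9=S, B10=F, B11=E
#3 (v=22) -> B1->T, B1->F, B2->F, B3->F, B5->S, B4->F, B6->T, B7->T, B9->S, B8->F, B11->E, B10->F; covered: B1=T, B1=F, B2=F, B3=F, B4=F, B5=S, B6=T, B7=T, B8=F, B9=S, B10=F, B11=E
#4 (v=18) -> B1->T, B1->F, B2->T, B3->T, B3->T, B3->T, B3->F, B5->E, B4->T, B7->F, B9->S, B8->F, B11->E, B10->F; covered: B1=T, B1=F, B2=T, B3=T, B3=F, B4=T, B5=E, B7=F, B8=F, B9=S, B10=F, B11=E
#5 (v=20) -> B1->T, B1->F, B2->T, B3->T, B3->T, B3->T, B3->T, B3->F, B5->E, B4->T, B7->F, B9->S, B8->F, B11->E, ...; covered: B1=T, B1=F, B2=T, B3=T, B3=F, B4=T, B5=E, B7=F, B8=F, B9=S, B10=F, B11=E
together the pool reaches 19 outcomes: B1=T, B1=F, B2=T, B2=F, B3=T, B3=F, B4=T, B4=F, B5=S, B5=E, B6=T, B7=T, B7=F, B8=T, B8=F, B9=S, B9=E, B10=F, B11=E
every size-1 subset falls short of the 19 outcomes (best: 13/19)
every size-2 subset falls short of the 19 outcomes (best: 18/19)
inputs {1, 2, 3} (size 3) cover everything; no size-3 subset with a lexicographically smaller index list covers all 19
Answer: 1, 2, 3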